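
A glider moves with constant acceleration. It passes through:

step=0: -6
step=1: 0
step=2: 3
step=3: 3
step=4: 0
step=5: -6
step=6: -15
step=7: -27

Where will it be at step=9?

-60

First differences are +6, +3, +0, -3, -6, -9, -12; their common second difference is -3 (constant acceleration).
step 8: -27 − 15 → -42
step 9: -42 − 18 → -60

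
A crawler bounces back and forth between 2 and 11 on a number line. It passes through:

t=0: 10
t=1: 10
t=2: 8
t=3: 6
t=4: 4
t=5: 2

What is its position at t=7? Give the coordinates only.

6

The value travels 2 per step and bounces off the walls at 2 and 11.
  step 6: 2 → 4
  step 7: 4 → 6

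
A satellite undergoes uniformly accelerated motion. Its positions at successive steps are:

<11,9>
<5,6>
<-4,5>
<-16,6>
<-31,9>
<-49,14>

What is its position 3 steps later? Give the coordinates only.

First differences are <-6,-3>, <-9,-1>, <-12,+1>, <-15,+3>, <-18,+5>; their common second difference is <-3,+2> (constant acceleration).
step 6: <-49,14> + <-21,+7> → <-70,21>
step 7: <-70,21> + <-24,+9> → <-94,30>
step 8: <-94,30> + <-27,+11> → <-121,41>

<-121,41>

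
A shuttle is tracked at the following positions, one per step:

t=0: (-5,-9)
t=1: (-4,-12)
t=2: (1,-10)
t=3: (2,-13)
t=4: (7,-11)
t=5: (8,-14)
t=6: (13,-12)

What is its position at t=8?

(19,-13)

Step-to-step displacements: (+1,-3), (+5,+2), (+1,-3), (+5,+2), (+1,-3), (+5,+2) — a repeating cycle of length 2.
step 7: apply (+1,-3) → (14,-15)
step 8: apply (+5,+2) → (19,-13)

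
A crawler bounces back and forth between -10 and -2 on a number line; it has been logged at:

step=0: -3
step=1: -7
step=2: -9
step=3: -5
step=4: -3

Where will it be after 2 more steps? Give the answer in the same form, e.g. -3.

The value travels 4 per step and bounces off the walls at -10 and -2.
  step 5: -3 → -7
  step 6: -7 → -9

-9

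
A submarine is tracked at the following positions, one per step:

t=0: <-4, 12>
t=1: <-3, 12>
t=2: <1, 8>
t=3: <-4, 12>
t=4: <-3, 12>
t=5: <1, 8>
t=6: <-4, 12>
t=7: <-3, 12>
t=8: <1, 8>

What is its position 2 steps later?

<-3, 12>

Differencing gives <+1, +0>, <+4, -4>, <-5, +4>, <+1, +0>, <+4, -4>, <-5, +4>, <+1, +0>, <+4, -4>. This is the pattern <+1, +0>, <+4, -4>, <-5, +4> repeated.
step 9: apply <-5, +4> → <-4, 12>
step 10: apply <+1, +0> → <-3, 12>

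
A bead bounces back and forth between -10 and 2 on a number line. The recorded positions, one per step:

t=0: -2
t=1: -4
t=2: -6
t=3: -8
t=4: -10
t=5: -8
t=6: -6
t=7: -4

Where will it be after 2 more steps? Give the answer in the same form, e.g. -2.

The value reflects between -10 and 2, moving 2 per step.
  step 8: -4 → -2
  step 9: -2 → 0

0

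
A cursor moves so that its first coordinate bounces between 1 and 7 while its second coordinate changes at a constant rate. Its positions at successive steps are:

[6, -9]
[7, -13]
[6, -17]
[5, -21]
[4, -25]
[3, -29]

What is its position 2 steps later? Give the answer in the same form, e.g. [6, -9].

[1, -37]

The first coordinate reflects between 1 and 7, moving 1 per step.
  step 6: 3 → 2
  step 7: 2 → 1
The second coordinate changes by -4 each step: at step 7 it is -37.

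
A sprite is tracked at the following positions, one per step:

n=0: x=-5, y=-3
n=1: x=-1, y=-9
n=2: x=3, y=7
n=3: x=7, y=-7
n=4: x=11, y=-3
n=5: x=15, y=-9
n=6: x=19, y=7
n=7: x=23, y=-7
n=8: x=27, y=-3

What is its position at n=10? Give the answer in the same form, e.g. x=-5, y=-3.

x=35, y=7

X: linear, +4 per step → 35 at step 10.
Y: cycles through -3, -9, 7, -7 every 4 steps. Step 10 lands at position 2 of the cycle → 7.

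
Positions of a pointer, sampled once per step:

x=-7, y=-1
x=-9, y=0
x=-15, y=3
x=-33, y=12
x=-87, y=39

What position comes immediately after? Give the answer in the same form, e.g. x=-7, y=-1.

The jumps are (-2, +1), (-6, +3), (-18, +9), (-54, +27) — a geometric progression with ratio 3.
step 5: x=-87, y=39 + (-162, +81) → x=-249, y=120

x=-249, y=120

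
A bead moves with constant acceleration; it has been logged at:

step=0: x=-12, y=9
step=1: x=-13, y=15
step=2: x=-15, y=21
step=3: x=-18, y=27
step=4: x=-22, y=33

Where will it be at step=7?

Successive displacements: (-1, +6), (-2, +6), (-3, +6), (-4, +6) — each changes by (-1, +0).
step 5: x=-22, y=33 + (-5, +6) → x=-27, y=39
step 6: x=-27, y=39 + (-6, +6) → x=-33, y=45
step 7: x=-33, y=45 + (-7, +6) → x=-40, y=51

x=-40, y=51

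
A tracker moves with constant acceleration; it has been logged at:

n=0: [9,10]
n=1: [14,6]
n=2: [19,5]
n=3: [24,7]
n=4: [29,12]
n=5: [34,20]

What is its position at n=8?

Successive displacements: [+5,-4], [+5,-1], [+5,+2], [+5,+5], [+5,+8] — each changes by [+0,+3].
step 6: [34,20] + [+5,+11] → [39,31]
step 7: [39,31] + [+5,+14] → [44,45]
step 8: [44,45] + [+5,+17] → [49,62]

[49,62]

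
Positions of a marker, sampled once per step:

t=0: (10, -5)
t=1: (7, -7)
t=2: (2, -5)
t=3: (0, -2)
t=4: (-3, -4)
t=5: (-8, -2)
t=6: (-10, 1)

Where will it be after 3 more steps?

(-20, 4)

Differencing gives (-3, -2), (-5, +2), (-2, +3), (-3, -2), (-5, +2), (-2, +3). This is the pattern (-3, -2), (-5, +2), (-2, +3) repeated.
step 7: apply (-3, -2) → (-13, -1)
step 8: apply (-5, +2) → (-18, 1)
step 9: apply (-2, +3) → (-20, 4)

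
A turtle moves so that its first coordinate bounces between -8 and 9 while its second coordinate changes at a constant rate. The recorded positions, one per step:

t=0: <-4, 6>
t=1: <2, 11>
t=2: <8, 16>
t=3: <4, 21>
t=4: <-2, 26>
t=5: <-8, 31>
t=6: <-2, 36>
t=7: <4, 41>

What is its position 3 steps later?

<-4, 56>

The first coordinate reflects between -8 and 9, moving 6 per step.
  step 8: 4 → 8
  step 9: 8 → 2
  step 10: 2 → -4
The second coordinate changes by +5 each step: at step 10 it is 56.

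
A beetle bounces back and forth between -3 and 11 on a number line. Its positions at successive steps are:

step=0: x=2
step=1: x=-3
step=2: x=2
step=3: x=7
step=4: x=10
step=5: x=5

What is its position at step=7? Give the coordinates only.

x=-1

The value reflects between -3 and 11, moving 5 per step.
  step 6: 5 → 0
  step 7: 0 → -1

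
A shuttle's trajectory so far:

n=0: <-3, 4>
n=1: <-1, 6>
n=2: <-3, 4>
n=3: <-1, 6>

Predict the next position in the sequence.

<-3, 4>

The jumps are <+2, +2>, <-2, -2>, <+2, +2> — a geometric progression with ratio -1.
step 4: <-1, 6> + <-2, -2> → <-3, 4>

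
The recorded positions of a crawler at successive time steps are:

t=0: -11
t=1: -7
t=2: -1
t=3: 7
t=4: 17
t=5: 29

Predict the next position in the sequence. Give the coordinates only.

Successive displacements: +4, +6, +8, +10, +12 — each changes by +2.
step 6: 29 + 14 → 43

43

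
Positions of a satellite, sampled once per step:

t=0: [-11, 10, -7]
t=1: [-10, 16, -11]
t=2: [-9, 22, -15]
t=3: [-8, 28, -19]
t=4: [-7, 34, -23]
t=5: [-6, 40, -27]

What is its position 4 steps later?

[-2, 64, -43]

Constant displacement of [+1, +6, -4] per step.
step 6: [-6, 40, -27] + [+1, +6, -4] → [-5, 46, -31]
step 7: [-5, 46, -31] + [+1, +6, -4] → [-4, 52, -35]
step 8: [-4, 52, -35] + [+1, +6, -4] → [-3, 58, -39]
step 9: [-3, 58, -39] + [+1, +6, -4] → [-2, 64, -43]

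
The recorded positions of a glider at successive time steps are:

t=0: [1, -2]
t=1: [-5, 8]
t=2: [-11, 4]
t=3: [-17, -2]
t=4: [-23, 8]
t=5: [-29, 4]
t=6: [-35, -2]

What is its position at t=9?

The first coordinate changes by -6 each step, so at step 9 it is 1 + 9·(-6) = -53.
The second coordinate repeats the cycle [-2, 8, 4] with period 3; step 9 mod 3 = 0, giving -2.

[-53, -2]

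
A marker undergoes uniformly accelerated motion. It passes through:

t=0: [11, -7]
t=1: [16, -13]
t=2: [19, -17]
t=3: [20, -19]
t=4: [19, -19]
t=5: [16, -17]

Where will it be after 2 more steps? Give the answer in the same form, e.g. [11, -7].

[4, -7]

Successive displacements: [+5, -6], [+3, -4], [+1, -2], [-1, +0], [-3, +2] — each changes by [-2, +2].
step 6: [16, -17] + [-5, +4] → [11, -13]
step 7: [11, -13] + [-7, +6] → [4, -7]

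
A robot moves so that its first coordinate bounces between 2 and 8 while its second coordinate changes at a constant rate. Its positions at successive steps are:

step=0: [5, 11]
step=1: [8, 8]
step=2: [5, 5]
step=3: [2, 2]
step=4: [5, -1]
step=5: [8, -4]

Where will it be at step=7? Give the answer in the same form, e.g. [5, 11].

The first coordinate travels 3 per step and bounces off the walls at 2 and 8.
  step 6: 8 → 5
  step 7: 5 → 2
The second coordinate changes by -3 each step: at step 7 it is -10.

[2, -10]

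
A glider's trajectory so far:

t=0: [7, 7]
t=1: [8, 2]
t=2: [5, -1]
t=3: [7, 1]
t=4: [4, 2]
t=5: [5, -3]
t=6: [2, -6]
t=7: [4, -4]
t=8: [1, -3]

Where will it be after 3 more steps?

[1, -9]

Step-to-step displacements: [+1, -5], [-3, -3], [+2, +2], [-3, +1], [+1, -5], [-3, -3], [+2, +2], [-3, +1] — a repeating cycle of length 4.
step 9: apply [+1, -5] → [2, -8]
step 10: apply [-3, -3] → [-1, -11]
step 11: apply [+2, +2] → [1, -9]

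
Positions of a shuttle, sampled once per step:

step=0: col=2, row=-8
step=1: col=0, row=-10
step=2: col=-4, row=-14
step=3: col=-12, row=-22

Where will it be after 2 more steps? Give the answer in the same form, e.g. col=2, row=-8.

Consecutive displacements (-2, -2), (-4, -4), (-8, -8) scale by a factor of 2 each step.
step 4: col=-12, row=-22 + (-16, -16) → col=-28, row=-38
step 5: col=-28, row=-38 + (-32, -32) → col=-60, row=-70

col=-60, row=-70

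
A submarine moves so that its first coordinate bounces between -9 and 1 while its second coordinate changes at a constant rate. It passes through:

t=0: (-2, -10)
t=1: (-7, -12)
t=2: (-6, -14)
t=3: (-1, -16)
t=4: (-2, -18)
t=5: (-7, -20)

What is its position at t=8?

The first coordinate reflects between -9 and 1, moving 5 per step.
  step 6: -7 → -6
  step 7: -6 → -1
  step 8: -1 → -2
The second coordinate changes by -2 each step: at step 8 it is -26.

(-2, -26)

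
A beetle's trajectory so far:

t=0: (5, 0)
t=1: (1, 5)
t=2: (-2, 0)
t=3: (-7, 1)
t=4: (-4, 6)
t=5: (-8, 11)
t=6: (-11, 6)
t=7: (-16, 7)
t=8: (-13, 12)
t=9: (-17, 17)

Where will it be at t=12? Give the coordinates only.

Differencing gives (-4, +5), (-3, -5), (-5, +1), (+3, +5), (-4, +5), (-3, -5), (-5, +1), (+3, +5), (-4, +5). This is the pattern (-4, +5), (-3, -5), (-5, +1), (+3, +5) repeated.
step 10: apply (-3, -5) → (-20, 12)
step 11: apply (-5, +1) → (-25, 13)
step 12: apply (+3, +5) → (-22, 18)

(-22, 18)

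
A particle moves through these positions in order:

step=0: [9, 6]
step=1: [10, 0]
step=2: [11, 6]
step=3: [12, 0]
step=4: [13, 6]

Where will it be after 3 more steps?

First: linear, +1 per step → 16 at step 7.
Second: cycles through 6, 0 every 2 steps. Step 7 lands at position 1 of the cycle → 0.

[16, 0]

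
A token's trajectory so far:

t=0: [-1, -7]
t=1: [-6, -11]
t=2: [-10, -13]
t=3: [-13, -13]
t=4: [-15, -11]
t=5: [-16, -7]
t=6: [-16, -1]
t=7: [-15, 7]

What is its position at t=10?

[-6, 43]

Successive displacements: [-5, -4], [-4, -2], [-3, +0], [-2, +2], [-1, +4], [+0, +6], [+1, +8] — each changes by [+1, +2].
step 8: [-15, 7] + [+2, +10] → [-13, 17]
step 9: [-13, 17] + [+3, +12] → [-10, 29]
step 10: [-10, 29] + [+4, +14] → [-6, 43]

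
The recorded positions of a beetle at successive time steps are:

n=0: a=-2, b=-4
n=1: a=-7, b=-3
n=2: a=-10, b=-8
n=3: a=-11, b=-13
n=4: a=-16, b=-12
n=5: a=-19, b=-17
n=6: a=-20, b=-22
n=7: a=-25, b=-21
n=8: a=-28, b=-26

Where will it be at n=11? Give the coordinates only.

a=-37, b=-35

Step-to-step displacements: (-5, +1), (-3, -5), (-1, -5), (-5, +1), (-3, -5), (-1, -5), (-5, +1), (-3, -5) — a repeating cycle of length 3.
step 9: apply (-1, -5) → a=-29, b=-31
step 10: apply (-5, +1) → a=-34, b=-30
step 11: apply (-3, -5) → a=-37, b=-35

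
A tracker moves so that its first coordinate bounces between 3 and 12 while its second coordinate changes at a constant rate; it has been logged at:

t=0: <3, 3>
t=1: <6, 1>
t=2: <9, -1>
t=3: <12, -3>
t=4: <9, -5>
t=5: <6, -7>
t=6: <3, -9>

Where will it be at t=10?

The first coordinate travels 3 per step and bounces off the walls at 3 and 12.
  step 7: 3 → 6
  step 8: 6 → 9
  step 9: 9 → 12
  step 10: 12 → 9
The second coordinate changes by -2 each step: at step 10 it is -17.

<9, -17>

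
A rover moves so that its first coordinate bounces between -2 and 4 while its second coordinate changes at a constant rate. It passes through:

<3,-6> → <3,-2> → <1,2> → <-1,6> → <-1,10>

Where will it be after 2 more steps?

The first coordinate travels 2 per step and bounces off the walls at -2 and 4.
  step 5: -1 → 1
  step 6: 1 → 3
The second coordinate changes by +4 each step: at step 6 it is 18.

<3,18>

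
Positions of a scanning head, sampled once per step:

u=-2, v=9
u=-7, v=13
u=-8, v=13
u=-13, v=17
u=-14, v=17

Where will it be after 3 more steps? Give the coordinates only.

u=-25, v=25

Differencing gives (-5, +4), (-1, +0), (-5, +4), (-1, +0). This is the pattern (-5, +4), (-1, +0) repeated.
step 5: apply (-5, +4) → u=-19, v=21
step 6: apply (-1, +0) → u=-20, v=21
step 7: apply (-5, +4) → u=-25, v=25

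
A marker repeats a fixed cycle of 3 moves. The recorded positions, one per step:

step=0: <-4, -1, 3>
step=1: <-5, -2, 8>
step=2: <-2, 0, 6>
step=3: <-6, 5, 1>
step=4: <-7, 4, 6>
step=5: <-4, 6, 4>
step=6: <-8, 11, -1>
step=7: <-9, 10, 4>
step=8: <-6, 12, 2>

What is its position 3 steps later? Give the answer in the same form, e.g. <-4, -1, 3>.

<-8, 18, 0>

Step-to-step displacements: <-1, -1, +5>, <+3, +2, -2>, <-4, +5, -5>, <-1, -1, +5>, <+3, +2, -2>, <-4, +5, -5>, <-1, -1, +5>, <+3, +2, -2> — a repeating cycle of length 3.
step 9: apply <-4, +5, -5> → <-10, 17, -3>
step 10: apply <-1, -1, +5> → <-11, 16, 2>
step 11: apply <+3, +2, -2> → <-8, 18, 0>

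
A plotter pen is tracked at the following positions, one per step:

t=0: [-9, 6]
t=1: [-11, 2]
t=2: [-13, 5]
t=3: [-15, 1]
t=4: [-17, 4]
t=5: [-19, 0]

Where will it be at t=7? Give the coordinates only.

[-23, -1]

Step-to-step displacements: [-2, -4], [-2, +3], [-2, -4], [-2, +3], [-2, -4] — a repeating cycle of length 2.
step 6: apply [-2, +3] → [-21, 3]
step 7: apply [-2, -4] → [-23, -1]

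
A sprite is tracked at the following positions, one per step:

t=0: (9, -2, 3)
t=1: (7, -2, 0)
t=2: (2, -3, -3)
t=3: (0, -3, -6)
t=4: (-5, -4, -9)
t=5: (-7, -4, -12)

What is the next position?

(-12, -5, -15)

Differencing gives (-2, +0, -3), (-5, -1, -3), (-2, +0, -3), (-5, -1, -3), (-2, +0, -3). This is the pattern (-2, +0, -3), (-5, -1, -3) repeated.
step 6: apply (-5, -1, -3) → (-12, -5, -15)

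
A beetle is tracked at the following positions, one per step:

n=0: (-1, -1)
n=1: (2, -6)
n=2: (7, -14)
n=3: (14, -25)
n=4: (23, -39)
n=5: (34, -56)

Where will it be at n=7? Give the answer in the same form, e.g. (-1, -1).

Successive displacements: (+3, -5), (+5, -8), (+7, -11), (+9, -14), (+11, -17) — each changes by (+2, -3).
step 6: (34, -56) + (+13, -20) → (47, -76)
step 7: (47, -76) + (+15, -23) → (62, -99)

(62, -99)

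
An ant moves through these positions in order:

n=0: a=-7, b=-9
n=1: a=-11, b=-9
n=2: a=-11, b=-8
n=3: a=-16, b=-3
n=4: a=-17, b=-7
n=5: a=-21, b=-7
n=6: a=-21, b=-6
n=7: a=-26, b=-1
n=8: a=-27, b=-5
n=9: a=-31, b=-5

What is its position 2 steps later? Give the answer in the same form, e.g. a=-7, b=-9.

a=-36, b=1

Step-to-step displacements: (-4, +0), (+0, +1), (-5, +5), (-1, -4), (-4, +0), (+0, +1), (-5, +5), (-1, -4), (-4, +0) — a repeating cycle of length 4.
step 10: apply (+0, +1) → a=-31, b=-4
step 11: apply (-5, +5) → a=-36, b=1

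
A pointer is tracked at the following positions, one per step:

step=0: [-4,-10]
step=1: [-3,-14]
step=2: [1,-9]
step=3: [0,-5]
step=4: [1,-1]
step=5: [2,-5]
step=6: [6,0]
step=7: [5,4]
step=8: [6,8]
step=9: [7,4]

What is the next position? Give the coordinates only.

[11,9]

The moves between consecutive positions are [+1,-4], [+4,+5], [-1,+4], [+1,+4], [+1,-4], [+4,+5], [-1,+4], [+1,+4], [+1,-4]; they repeat the 4-cycle [[+1,-4], [+4,+5], [-1,+4], [+1,+4]].
step 10: apply [+4,+5] → [11,9]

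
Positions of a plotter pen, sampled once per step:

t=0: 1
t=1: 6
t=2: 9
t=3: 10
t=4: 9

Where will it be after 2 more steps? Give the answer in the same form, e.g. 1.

Taking differences between consecutive positions: +5, +3, +1, -1. These grow by -2 each step.
step 5: 9 − 3 → 6
step 6: 6 − 5 → 1

1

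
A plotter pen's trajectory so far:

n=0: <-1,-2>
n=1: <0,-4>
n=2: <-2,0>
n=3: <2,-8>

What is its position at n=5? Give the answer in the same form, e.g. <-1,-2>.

<10,-24>

Step-to-step displacements: <+1,-2>, <-2,+4>, <+4,-8>; each is -2× the previous.
step 4: <2,-8> + <-8,+16> → <-6,8>
step 5: <-6,8> + <+16,-32> → <10,-24>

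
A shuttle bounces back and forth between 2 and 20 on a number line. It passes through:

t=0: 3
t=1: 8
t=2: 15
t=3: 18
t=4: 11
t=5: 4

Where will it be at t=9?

12

The value travels 7 per step and bounces off the walls at 2 and 20.
  step 6: 4 → 7
  step 7: 7 → 14
  step 8: 14 → 19
  step 9: 19 → 12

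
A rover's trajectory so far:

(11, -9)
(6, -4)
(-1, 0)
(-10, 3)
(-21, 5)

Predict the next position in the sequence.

Successive displacements: (-5, +5), (-7, +4), (-9, +3), (-11, +2) — each changes by (-2, -1).
step 5: (-21, 5) + (-13, +1) → (-34, 6)

(-34, 6)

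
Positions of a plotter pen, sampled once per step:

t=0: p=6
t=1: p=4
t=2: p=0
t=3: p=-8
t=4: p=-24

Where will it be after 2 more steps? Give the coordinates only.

p=-120

The jumps are -2, -4, -8, -16 — a geometric progression with ratio 2.
step 5: -24 − 32 → p=-56
step 6: -56 − 64 → p=-120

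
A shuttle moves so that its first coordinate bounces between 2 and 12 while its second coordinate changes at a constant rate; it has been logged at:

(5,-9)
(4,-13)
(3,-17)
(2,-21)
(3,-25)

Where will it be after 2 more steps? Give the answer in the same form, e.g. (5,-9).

(5,-33)

The first coordinate reflects between 2 and 12, moving 1 per step.
  step 5: 3 → 4
  step 6: 4 → 5
The second coordinate changes by -4 each step: at step 6 it is -33.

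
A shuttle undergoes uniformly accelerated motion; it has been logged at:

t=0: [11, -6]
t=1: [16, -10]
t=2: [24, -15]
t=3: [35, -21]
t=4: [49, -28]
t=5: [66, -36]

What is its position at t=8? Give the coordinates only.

[135, -66]

Taking differences between consecutive positions: [+5, -4], [+8, -5], [+11, -6], [+14, -7], [+17, -8]. These grow by [+3, -1] each step.
step 6: [66, -36] + [+20, -9] → [86, -45]
step 7: [86, -45] + [+23, -10] → [109, -55]
step 8: [109, -55] + [+26, -11] → [135, -66]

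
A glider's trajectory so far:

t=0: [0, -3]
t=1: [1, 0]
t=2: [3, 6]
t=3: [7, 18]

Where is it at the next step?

[15, 42]

Consecutive displacements [+1, +3], [+2, +6], [+4, +12] scale by a factor of 2 each step.
step 4: [7, 18] + [+8, +24] → [15, 42]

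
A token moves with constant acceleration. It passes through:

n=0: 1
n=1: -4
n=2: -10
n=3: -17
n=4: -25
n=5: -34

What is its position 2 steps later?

-55

First differences are -5, -6, -7, -8, -9; their common second difference is -1 (constant acceleration).
step 6: -34 − 10 → -44
step 7: -44 − 11 → -55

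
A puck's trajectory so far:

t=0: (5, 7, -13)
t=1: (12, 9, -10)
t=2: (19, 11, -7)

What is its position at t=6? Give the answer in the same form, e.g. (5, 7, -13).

(47, 19, 5)

Each step adds (+7, +2, +3) to the position.
step 3: (19, 11, -7) + (+7, +2, +3) → (26, 13, -4)
step 4: (26, 13, -4) + (+7, +2, +3) → (33, 15, -1)
step 5: (33, 15, -1) + (+7, +2, +3) → (40, 17, 2)
step 6: (40, 17, 2) + (+7, +2, +3) → (47, 19, 5)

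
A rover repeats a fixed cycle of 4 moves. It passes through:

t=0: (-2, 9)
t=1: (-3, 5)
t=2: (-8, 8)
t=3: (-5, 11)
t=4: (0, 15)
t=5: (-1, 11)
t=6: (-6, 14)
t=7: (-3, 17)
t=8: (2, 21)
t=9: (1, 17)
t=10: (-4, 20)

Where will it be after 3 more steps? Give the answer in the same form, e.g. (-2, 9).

The moves between consecutive positions are (-1, -4), (-5, +3), (+3, +3), (+5, +4), (-1, -4), (-5, +3), (+3, +3), (+5, +4), (-1, -4), (-5, +3); they repeat the 4-cycle [(-1, -4), (-5, +3), (+3, +3), (+5, +4)].
step 11: apply (+3, +3) → (-1, 23)
step 12: apply (+5, +4) → (4, 27)
step 13: apply (-1, -4) → (3, 23)

(3, 23)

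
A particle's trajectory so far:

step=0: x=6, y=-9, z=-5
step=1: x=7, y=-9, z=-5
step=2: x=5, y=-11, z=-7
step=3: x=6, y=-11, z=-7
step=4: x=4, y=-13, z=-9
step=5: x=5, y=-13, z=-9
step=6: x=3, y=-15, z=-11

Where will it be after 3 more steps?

Differencing gives (+1, +0, +0), (-2, -2, -2), (+1, +0, +0), (-2, -2, -2), (+1, +0, +0), (-2, -2, -2). This is the pattern (+1, +0, +0), (-2, -2, -2) repeated.
step 7: apply (+1, +0, +0) → x=4, y=-15, z=-11
step 8: apply (-2, -2, -2) → x=2, y=-17, z=-13
step 9: apply (+1, +0, +0) → x=3, y=-17, z=-13

x=3, y=-17, z=-13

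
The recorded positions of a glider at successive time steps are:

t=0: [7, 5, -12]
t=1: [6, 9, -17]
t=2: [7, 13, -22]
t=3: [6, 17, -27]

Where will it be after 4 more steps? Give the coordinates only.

[6, 33, -47]

First: cycles through 7, 6 every 2 steps. Step 7 lands at position 1 of the cycle → 6.
Second: linear, +4 per step → 33 at step 7.
Third: linear, -5 per step → -47 at step 7.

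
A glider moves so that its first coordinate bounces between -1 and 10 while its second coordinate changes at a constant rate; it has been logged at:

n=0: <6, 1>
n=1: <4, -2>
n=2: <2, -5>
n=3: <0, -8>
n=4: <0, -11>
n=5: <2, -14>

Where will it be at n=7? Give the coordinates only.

The first coordinate reflects between -1 and 10, moving 2 per step.
  step 6: 2 → 4
  step 7: 4 → 6
The second coordinate changes by -3 each step: at step 7 it is -20.

<6, -20>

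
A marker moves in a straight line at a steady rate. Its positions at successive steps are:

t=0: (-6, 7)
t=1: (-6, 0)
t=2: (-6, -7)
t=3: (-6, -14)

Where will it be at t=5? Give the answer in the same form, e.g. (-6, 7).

Constant displacement of (+0, -7) per step.
step 4: (-6, -14) + (+0, -7) → (-6, -21)
step 5: (-6, -21) + (+0, -7) → (-6, -28)

(-6, -28)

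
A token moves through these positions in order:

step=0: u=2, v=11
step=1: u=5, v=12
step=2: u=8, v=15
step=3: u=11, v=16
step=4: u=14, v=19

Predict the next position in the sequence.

Step-to-step displacements: (+3, +1), (+3, +3), (+3, +1), (+3, +3) — a repeating cycle of length 2.
step 5: apply (+3, +1) → u=17, v=20

u=17, v=20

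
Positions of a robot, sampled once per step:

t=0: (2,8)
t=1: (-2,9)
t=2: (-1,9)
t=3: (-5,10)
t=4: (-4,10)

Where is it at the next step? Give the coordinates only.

(-8,11)

Differencing gives (-4,+1), (+1,+0), (-4,+1), (+1,+0). This is the pattern (-4,+1), (+1,+0) repeated.
step 5: apply (-4,+1) → (-8,11)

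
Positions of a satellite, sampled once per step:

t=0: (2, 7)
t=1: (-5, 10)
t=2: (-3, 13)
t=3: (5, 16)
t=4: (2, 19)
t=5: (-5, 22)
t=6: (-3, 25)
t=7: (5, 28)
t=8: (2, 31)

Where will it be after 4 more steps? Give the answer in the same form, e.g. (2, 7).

First: cycles through 2, -5, -3, 5 every 4 steps. Step 12 lands at position 0 of the cycle → 2.
Second: linear, +3 per step → 43 at step 12.

(2, 43)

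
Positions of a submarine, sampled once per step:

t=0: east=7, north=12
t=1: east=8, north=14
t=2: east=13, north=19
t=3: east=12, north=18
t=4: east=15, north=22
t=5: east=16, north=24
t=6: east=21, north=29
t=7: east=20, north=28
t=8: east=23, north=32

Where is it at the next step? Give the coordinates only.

east=24, north=34

The moves between consecutive positions are (+1,+2), (+5,+5), (-1,-1), (+3,+4), (+1,+2), (+5,+5), (-1,-1), (+3,+4); they repeat the 4-cycle [(+1,+2), (+5,+5), (-1,-1), (+3,+4)].
step 9: apply (+1,+2) → east=24, north=34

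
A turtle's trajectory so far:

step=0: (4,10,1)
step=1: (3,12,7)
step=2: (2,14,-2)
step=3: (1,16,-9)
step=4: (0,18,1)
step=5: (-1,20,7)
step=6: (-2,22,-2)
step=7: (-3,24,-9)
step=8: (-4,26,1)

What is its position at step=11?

(-7,32,-9)

The first coordinate changes by -1 each step, so at step 11 it is 4 + 11·(-1) = -7.
The second coordinate changes by +2 each step, so at step 11 it is 10 + 11·(2) = 32.
The third coordinate repeats the cycle [1, 7, -2, -9] with period 4; step 11 mod 4 = 3, giving -9.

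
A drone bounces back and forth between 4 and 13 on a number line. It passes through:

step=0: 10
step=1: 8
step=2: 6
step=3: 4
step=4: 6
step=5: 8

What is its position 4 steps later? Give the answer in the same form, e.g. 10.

10

The value travels 2 per step and bounces off the walls at 4 and 13.
  step 6: 8 → 10
  step 7: 10 → 12
  step 8: 12 → 12
  step 9: 12 → 10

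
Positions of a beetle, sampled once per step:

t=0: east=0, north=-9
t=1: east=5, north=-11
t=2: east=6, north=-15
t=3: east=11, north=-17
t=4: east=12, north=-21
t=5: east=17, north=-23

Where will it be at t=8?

east=24, north=-33

The moves between consecutive positions are (+5,-2), (+1,-4), (+5,-2), (+1,-4), (+5,-2); they repeat the 2-cycle [(+5,-2), (+1,-4)].
step 6: apply (+1,-4) → east=18, north=-27
step 7: apply (+5,-2) → east=23, north=-29
step 8: apply (+1,-4) → east=24, north=-33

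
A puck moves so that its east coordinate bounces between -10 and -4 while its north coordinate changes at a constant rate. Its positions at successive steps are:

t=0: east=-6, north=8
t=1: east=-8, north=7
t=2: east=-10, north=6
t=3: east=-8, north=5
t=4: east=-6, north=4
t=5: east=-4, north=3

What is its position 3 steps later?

The east coordinate travels 2 per step and bounces off the walls at -10 and -4.
  step 6: -4 → -6
  step 7: -6 → -8
  step 8: -8 → -10
The north coordinate changes by -1 each step: at step 8 it is 0.

east=-10, north=0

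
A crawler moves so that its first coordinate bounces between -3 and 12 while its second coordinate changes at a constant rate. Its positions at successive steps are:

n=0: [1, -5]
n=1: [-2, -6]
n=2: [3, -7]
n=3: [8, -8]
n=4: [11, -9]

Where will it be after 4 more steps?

[3, -13]

The first coordinate reflects between -3 and 12, moving 5 per step.
  step 5: 11 → 6
  step 6: 6 → 1
  step 7: 1 → -2
  step 8: -2 → 3
The second coordinate changes by -1 each step: at step 8 it is -13.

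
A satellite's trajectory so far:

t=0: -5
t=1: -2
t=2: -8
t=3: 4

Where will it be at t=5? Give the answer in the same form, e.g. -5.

The jumps are +3, -6, +12 — a geometric progression with ratio -2.
step 4: 4 − 24 → -20
step 5: -20 + 48 → 28

28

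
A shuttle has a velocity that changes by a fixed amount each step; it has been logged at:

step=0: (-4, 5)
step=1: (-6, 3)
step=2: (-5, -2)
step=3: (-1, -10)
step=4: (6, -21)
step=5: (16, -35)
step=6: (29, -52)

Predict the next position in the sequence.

Successive displacements: (-2, -2), (+1, -5), (+4, -8), (+7, -11), (+10, -14), (+13, -17) — each changes by (+3, -3).
step 7: (29, -52) + (+16, -20) → (45, -72)

(45, -72)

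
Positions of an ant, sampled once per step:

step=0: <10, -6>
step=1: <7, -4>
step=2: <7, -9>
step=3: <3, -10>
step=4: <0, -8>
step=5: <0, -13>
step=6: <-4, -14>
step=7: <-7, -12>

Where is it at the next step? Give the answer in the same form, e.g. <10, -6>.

<-7, -17>

The moves between consecutive positions are <-3, +2>, <+0, -5>, <-4, -1>, <-3, +2>, <+0, -5>, <-4, -1>, <-3, +2>; they repeat the 3-cycle [<-3, +2>, <+0, -5>, <-4, -1>].
step 8: apply <+0, -5> → <-7, -17>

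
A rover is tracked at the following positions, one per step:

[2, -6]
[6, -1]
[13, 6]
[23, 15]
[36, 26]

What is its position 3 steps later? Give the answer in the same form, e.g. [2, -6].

[93, 71]

Successive displacements: [+4, +5], [+7, +7], [+10, +9], [+13, +11] — each changes by [+3, +2].
step 5: [36, 26] + [+16, +13] → [52, 39]
step 6: [52, 39] + [+19, +15] → [71, 54]
step 7: [71, 54] + [+22, +17] → [93, 71]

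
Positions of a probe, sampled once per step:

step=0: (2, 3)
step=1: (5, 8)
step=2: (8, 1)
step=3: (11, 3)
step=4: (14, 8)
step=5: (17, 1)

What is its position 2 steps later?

First: linear, +3 per step → 23 at step 7.
Second: cycles through 3, 8, 1 every 3 steps. Step 7 lands at position 1 of the cycle → 8.

(23, 8)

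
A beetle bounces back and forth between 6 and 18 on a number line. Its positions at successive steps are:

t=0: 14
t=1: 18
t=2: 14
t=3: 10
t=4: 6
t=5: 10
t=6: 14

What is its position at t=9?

10

The value reflects between 6 and 18, moving 4 per step.
  step 7: 14 → 18
  step 8: 18 → 14
  step 9: 14 → 10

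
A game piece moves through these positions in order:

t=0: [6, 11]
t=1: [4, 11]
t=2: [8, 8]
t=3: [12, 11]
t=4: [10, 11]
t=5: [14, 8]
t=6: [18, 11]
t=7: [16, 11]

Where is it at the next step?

Differencing gives [-2, +0], [+4, -3], [+4, +3], [-2, +0], [+4, -3], [+4, +3], [-2, +0]. This is the pattern [-2, +0], [+4, -3], [+4, +3] repeated.
step 8: apply [+4, -3] → [20, 8]

[20, 8]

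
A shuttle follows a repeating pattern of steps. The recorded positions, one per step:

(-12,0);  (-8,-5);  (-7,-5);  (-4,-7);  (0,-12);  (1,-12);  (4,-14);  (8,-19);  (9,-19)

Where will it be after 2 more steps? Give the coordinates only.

(16,-26)

The moves between consecutive positions are (+4,-5), (+1,+0), (+3,-2), (+4,-5), (+1,+0), (+3,-2), (+4,-5), (+1,+0); they repeat the 3-cycle [(+4,-5), (+1,+0), (+3,-2)].
step 9: apply (+3,-2) → (12,-21)
step 10: apply (+4,-5) → (16,-26)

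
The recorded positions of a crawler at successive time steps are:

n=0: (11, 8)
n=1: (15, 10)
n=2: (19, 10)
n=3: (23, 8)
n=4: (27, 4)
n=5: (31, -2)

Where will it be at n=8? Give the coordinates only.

(43, -32)

Successive displacements: (+4, +2), (+4, +0), (+4, -2), (+4, -4), (+4, -6) — each changes by (+0, -2).
step 6: (31, -2) + (+4, -8) → (35, -10)
step 7: (35, -10) + (+4, -10) → (39, -20)
step 8: (39, -20) + (+4, -12) → (43, -32)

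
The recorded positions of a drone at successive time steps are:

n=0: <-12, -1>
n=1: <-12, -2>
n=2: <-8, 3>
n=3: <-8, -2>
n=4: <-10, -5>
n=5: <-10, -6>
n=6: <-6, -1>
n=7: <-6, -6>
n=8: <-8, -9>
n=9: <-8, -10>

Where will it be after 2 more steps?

<-4, -10>

Differencing gives <+0, -1>, <+4, +5>, <+0, -5>, <-2, -3>, <+0, -1>, <+4, +5>, <+0, -5>, <-2, -3>, <+0, -1>. This is the pattern <+0, -1>, <+4, +5>, <+0, -5>, <-2, -3> repeated.
step 10: apply <+4, +5> → <-4, -5>
step 11: apply <+0, -5> → <-4, -10>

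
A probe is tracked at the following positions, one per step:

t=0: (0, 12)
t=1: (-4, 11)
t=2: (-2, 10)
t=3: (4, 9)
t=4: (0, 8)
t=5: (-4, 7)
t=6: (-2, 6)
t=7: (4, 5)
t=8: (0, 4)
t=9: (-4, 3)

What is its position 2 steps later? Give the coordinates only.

(4, 1)

First: cycles through 0, -4, -2, 4 every 4 steps. Step 11 lands at position 3 of the cycle → 4.
Second: linear, -1 per step → 1 at step 11.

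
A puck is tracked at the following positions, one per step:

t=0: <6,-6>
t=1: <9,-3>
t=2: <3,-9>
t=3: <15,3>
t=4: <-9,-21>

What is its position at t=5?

Consecutive displacements <+3,+3>, <-6,-6>, <+12,+12>, <-24,-24> scale by a factor of -2 each step.
step 5: <-9,-21> + <+48,+48> → <39,27>

<39,27>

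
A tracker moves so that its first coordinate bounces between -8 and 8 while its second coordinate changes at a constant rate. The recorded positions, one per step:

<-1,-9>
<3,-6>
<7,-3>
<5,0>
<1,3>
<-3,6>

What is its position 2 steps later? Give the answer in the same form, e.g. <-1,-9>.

<-5,12>

The first coordinate travels 4 per step and bounces off the walls at -8 and 8.
  step 6: -3 → -7
  step 7: -7 → -5
The second coordinate changes by +3 each step: at step 7 it is 12.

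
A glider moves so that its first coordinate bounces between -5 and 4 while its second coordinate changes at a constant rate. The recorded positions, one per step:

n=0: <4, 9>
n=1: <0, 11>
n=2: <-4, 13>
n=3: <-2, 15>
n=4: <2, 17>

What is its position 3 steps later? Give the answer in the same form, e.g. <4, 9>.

<-4, 23>

The first coordinate reflects between -5 and 4, moving 4 per step.
  step 5: 2 → 2
  step 6: 2 → -2
  step 7: -2 → -4
The second coordinate changes by +2 each step: at step 7 it is 23.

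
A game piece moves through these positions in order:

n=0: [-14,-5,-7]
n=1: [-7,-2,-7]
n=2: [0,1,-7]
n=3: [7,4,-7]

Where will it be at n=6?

Constant displacement of [+7,+3,+0] per step.
step 4: [7,4,-7] + [+7,+3,+0] → [14,7,-7]
step 5: [14,7,-7] + [+7,+3,+0] → [21,10,-7]
step 6: [21,10,-7] + [+7,+3,+0] → [28,13,-7]

[28,13,-7]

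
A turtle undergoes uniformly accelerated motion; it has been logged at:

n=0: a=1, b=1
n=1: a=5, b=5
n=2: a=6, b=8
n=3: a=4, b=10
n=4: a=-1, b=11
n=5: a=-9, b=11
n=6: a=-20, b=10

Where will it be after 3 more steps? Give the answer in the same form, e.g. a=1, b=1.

a=-71, b=1

Successive displacements: (+4, +4), (+1, +3), (-2, +2), (-5, +1), (-8, +0), (-11, -1) — each changes by (-3, -1).
step 7: a=-20, b=10 + (-14, -2) → a=-34, b=8
step 8: a=-34, b=8 + (-17, -3) → a=-51, b=5
step 9: a=-51, b=5 + (-20, -4) → a=-71, b=1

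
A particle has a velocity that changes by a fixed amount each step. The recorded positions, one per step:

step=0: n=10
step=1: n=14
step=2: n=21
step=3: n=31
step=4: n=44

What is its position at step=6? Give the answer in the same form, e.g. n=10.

Taking differences between consecutive positions: +4, +7, +10, +13. These grow by +3 each step.
step 5: 44 + 16 → n=60
step 6: 60 + 19 → n=79

n=79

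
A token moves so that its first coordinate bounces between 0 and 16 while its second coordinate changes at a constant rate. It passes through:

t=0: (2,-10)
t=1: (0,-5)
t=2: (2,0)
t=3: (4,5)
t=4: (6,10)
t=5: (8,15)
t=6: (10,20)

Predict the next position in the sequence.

(12,25)

The first coordinate travels 2 per step and bounces off the walls at 0 and 16.
  step 7: 10 → 12
The second coordinate changes by +5 each step: at step 7 it is 25.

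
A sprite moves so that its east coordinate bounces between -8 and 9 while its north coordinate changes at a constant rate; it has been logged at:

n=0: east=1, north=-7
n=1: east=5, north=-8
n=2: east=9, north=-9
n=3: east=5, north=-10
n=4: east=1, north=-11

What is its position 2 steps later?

The east coordinate reflects between -8 and 9, moving 4 per step.
  step 5: 1 → -3
  step 6: -3 → -7
The north coordinate changes by -1 each step: at step 6 it is -13.

east=-7, north=-13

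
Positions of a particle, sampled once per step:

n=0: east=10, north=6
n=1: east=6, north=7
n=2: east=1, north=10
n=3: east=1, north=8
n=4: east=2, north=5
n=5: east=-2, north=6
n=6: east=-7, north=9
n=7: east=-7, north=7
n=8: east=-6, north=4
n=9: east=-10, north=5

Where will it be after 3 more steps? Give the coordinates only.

east=-14, north=3

Differencing gives (-4,+1), (-5,+3), (+0,-2), (+1,-3), (-4,+1), (-5,+3), (+0,-2), (+1,-3), (-4,+1). This is the pattern (-4,+1), (-5,+3), (+0,-2), (+1,-3) repeated.
step 10: apply (-5,+3) → east=-15, north=8
step 11: apply (+0,-2) → east=-15, north=6
step 12: apply (+1,-3) → east=-14, north=3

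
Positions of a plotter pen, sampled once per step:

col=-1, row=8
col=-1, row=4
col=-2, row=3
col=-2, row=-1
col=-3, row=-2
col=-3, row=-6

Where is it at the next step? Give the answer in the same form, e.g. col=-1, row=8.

col=-4, row=-7

Differencing gives (+0,-4), (-1,-1), (+0,-4), (-1,-1), (+0,-4). This is the pattern (+0,-4), (-1,-1) repeated.
step 6: apply (-1,-1) → col=-4, row=-7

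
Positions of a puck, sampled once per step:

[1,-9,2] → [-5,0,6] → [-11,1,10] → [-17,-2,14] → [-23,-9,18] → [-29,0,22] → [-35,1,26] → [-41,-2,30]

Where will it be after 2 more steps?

[-53,0,38]

First: linear, -6 per step → -53 at step 9.
Second: cycles through -9, 0, 1, -2 every 4 steps. Step 9 lands at position 1 of the cycle → 0.
Third: linear, +4 per step → 38 at step 9.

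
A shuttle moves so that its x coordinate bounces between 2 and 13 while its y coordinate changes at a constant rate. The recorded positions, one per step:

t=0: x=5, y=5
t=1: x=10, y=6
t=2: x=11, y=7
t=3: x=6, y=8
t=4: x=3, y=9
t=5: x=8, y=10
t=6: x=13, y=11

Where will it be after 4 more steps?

The x coordinate reflects between 2 and 13, moving 5 per step.
  step 7: 13 → 8
  step 8: 8 → 3
  step 9: 3 → 6
  step 10: 6 → 11
The y coordinate changes by +1 each step: at step 10 it is 15.

x=11, y=15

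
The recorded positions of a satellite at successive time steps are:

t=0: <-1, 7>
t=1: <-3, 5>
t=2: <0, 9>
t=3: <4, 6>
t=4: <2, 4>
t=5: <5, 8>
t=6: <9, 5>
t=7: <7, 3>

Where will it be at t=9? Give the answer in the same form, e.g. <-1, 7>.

Step-to-step displacements: <-2, -2>, <+3, +4>, <+4, -3>, <-2, -2>, <+3, +4>, <+4, -3>, <-2, -2> — a repeating cycle of length 3.
step 8: apply <+3, +4> → <10, 7>
step 9: apply <+4, -3> → <14, 4>

<14, 4>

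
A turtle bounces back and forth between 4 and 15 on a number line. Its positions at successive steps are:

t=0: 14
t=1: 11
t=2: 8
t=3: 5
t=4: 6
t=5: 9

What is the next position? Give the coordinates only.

12

The value travels 3 per step and bounces off the walls at 4 and 15.
  step 6: 9 → 12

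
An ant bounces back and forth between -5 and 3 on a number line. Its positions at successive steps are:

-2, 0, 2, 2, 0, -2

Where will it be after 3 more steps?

-2

The value travels 2 per step and bounces off the walls at -5 and 3.
  step 6: -2 → -4
  step 7: -4 → -4
  step 8: -4 → -2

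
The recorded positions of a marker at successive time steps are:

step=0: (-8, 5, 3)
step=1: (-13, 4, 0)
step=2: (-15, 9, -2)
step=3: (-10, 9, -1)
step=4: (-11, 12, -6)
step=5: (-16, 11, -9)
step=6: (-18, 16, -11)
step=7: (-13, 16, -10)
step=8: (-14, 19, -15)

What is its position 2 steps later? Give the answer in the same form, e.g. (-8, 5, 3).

(-21, 23, -20)

Differencing gives (-5, -1, -3), (-2, +5, -2), (+5, +0, +1), (-1, +3, -5), (-5, -1, -3), (-2, +5, -2), (+5, +0, +1), (-1, +3, -5). This is the pattern (-5, -1, -3), (-2, +5, -2), (+5, +0, +1), (-1, +3, -5) repeated.
step 9: apply (-5, -1, -3) → (-19, 18, -18)
step 10: apply (-2, +5, -2) → (-21, 23, -20)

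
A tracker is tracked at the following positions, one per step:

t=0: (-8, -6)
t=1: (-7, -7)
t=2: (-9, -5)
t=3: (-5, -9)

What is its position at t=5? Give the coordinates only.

(3, -17)

The jumps are (+1, -1), (-2, +2), (+4, -4) — a geometric progression with ratio -2.
step 4: (-5, -9) + (-8, +8) → (-13, -1)
step 5: (-13, -1) + (+16, -16) → (3, -17)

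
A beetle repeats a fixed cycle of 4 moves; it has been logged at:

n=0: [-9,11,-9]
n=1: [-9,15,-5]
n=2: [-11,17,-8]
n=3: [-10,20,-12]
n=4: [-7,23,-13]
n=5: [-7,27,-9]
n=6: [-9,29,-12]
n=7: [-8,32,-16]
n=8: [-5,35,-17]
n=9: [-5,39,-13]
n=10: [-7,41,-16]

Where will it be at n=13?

[-3,51,-17]

The moves between consecutive positions are [+0,+4,+4], [-2,+2,-3], [+1,+3,-4], [+3,+3,-1], [+0,+4,+4], [-2,+2,-3], [+1,+3,-4], [+3,+3,-1], [+0,+4,+4], [-2,+2,-3]; they repeat the 4-cycle [[+0,+4,+4], [-2,+2,-3], [+1,+3,-4], [+3,+3,-1]].
step 11: apply [+1,+3,-4] → [-6,44,-20]
step 12: apply [+3,+3,-1] → [-3,47,-21]
step 13: apply [+0,+4,+4] → [-3,51,-17]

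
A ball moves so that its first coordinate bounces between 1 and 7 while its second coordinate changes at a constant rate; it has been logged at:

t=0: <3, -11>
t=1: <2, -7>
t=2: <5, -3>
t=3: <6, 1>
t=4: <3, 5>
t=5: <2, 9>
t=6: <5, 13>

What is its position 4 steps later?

<5, 29>

The first coordinate reflects between 1 and 7, moving 3 per step.
  step 7: 5 → 6
  step 8: 6 → 3
  step 9: 3 → 2
  step 10: 2 → 5
The second coordinate changes by +4 each step: at step 10 it is 29.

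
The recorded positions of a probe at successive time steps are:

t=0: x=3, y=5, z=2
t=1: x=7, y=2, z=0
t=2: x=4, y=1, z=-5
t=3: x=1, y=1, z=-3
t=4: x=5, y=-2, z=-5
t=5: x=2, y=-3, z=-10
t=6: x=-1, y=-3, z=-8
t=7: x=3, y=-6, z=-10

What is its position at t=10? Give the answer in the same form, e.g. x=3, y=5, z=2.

x=1, y=-10, z=-15

Differencing gives (+4,-3,-2), (-3,-1,-5), (-3,+0,+2), (+4,-3,-2), (-3,-1,-5), (-3,+0,+2), (+4,-3,-2). This is the pattern (+4,-3,-2), (-3,-1,-5), (-3,+0,+2) repeated.
step 8: apply (-3,-1,-5) → x=0, y=-7, z=-15
step 9: apply (-3,+0,+2) → x=-3, y=-7, z=-13
step 10: apply (+4,-3,-2) → x=1, y=-10, z=-15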